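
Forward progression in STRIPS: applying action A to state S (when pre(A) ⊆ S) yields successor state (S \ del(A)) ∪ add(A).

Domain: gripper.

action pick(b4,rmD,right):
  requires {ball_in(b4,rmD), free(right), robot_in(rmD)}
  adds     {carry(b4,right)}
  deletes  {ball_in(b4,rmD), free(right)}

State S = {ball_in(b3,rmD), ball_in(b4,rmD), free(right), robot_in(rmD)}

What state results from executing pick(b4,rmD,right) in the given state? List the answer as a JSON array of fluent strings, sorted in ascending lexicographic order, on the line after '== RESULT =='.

Progress:
  pre ⊆ S: {ball_in(b4,rmD), free(right), robot_in(rmD)} ⊆ S  — applicable
  S \ del = {ball_in(b3,rmD), robot_in(rmD)}
  ∪ add   = {ball_in(b3,rmD), carry(b4,right), robot_in(rmD)}

== RESULT ==
["ball_in(b3,rmD)", "carry(b4,right)", "robot_in(rmD)"]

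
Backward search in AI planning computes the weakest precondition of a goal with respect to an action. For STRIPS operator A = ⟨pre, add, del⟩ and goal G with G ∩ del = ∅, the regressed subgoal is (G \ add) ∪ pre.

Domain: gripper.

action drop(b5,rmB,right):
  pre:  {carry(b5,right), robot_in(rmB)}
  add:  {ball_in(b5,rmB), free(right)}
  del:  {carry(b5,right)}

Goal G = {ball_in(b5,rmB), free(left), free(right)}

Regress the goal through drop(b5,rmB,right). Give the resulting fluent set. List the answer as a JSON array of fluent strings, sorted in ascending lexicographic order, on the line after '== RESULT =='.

Compute (G \ add) ∪ pre:
  G ∩ del = {}  (empty — regression defined)
  G \ add = {ball_in(b5,rmB), free(left), free(right)} \ {ball_in(b5,rmB), free(right)} = {free(left)}
  ∪ pre   = {free(left)} ∪ {carry(b5,right), robot_in(rmB)}
          = {carry(b5,right), free(left), robot_in(rmB)}

== RESULT ==
["carry(b5,right)", "free(left)", "robot_in(rmB)"]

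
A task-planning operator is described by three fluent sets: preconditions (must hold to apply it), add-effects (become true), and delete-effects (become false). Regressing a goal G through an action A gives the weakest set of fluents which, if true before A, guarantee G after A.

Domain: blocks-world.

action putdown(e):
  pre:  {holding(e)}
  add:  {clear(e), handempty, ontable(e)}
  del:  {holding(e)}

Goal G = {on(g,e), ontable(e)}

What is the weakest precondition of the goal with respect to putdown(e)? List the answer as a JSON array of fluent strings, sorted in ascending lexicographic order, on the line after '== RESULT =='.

Compute (G \ add) ∪ pre:
  G ∩ del = {}  (empty — regression defined)
  G \ add = {on(g,e), ontable(e)} \ {clear(e), handempty, ontable(e)} = {on(g,e)}
  ∪ pre   = {on(g,e)} ∪ {holding(e)}
          = {holding(e), on(g,e)}

== RESULT ==
["holding(e)", "on(g,e)"]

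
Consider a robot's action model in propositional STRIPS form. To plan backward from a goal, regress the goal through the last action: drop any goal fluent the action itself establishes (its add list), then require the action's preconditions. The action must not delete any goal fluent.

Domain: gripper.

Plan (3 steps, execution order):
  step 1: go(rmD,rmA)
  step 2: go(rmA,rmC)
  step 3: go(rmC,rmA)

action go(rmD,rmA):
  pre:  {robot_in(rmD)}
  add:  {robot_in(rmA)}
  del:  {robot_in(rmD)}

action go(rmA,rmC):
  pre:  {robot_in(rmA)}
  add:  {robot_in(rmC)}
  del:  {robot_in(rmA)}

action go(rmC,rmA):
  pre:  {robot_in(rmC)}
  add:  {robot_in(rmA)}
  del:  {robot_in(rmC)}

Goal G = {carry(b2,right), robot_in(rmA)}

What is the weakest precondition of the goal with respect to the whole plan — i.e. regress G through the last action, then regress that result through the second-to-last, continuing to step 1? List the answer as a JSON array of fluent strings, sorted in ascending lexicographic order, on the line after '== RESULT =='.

Regress step by step:
  through step 3 (go(rmC,rmA)): drop {robot_in(rmA)}, keep {carry(b2,right)}, require {robot_in(rmC)}
    → {carry(b2,right), robot_in(rmC)}
  through step 2 (go(rmA,rmC)): drop {robot_in(rmC)}, keep {carry(b2,right)}, require {robot_in(rmA)}
    → {carry(b2,right), robot_in(rmA)}
  through step 1 (go(rmD,rmA)): drop {robot_in(rmA)}, keep {carry(b2,right)}, require {robot_in(rmD)}
    → {carry(b2,right), robot_in(rmD)}

== RESULT ==
["carry(b2,right)", "robot_in(rmD)"]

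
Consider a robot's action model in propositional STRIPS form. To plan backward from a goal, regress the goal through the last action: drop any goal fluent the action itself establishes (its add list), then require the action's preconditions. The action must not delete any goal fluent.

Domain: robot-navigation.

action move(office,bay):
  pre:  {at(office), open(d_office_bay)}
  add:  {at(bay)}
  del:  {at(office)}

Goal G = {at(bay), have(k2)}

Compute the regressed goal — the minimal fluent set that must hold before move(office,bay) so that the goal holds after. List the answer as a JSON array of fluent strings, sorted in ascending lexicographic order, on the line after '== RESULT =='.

Compute (G \ add) ∪ pre:
  G ∩ del = {}  (empty — regression defined)
  G \ add = {at(bay), have(k2)} \ {at(bay)} = {have(k2)}
  ∪ pre   = {have(k2)} ∪ {at(office), open(d_office_bay)}
          = {at(office), have(k2), open(d_office_bay)}

== RESULT ==
["at(office)", "have(k2)", "open(d_office_bay)"]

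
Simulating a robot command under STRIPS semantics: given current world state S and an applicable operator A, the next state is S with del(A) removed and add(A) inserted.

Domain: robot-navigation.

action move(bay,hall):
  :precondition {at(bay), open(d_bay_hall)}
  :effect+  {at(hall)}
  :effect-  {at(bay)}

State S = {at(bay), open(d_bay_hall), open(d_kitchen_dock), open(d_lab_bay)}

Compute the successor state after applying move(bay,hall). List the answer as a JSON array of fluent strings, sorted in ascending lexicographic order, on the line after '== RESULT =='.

Progress:
  pre ⊆ S: {at(bay), open(d_bay_hall)} ⊆ S  — applicable
  S \ del = {open(d_bay_hall), open(d_kitchen_dock), open(d_lab_bay)}
  ∪ add   = {at(hall), open(d_bay_hall), open(d_kitchen_dock), open(d_lab_bay)}

== RESULT ==
["at(hall)", "open(d_bay_hall)", "open(d_kitchen_dock)", "open(d_lab_bay)"]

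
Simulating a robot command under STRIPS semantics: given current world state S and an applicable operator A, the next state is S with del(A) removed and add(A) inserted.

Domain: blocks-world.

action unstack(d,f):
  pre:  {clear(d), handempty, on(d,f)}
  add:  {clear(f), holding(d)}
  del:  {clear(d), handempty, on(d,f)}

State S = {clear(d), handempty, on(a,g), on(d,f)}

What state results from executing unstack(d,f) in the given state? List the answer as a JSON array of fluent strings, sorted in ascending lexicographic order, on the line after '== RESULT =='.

Progress:
  pre ⊆ S: {clear(d), handempty, on(d,f)} ⊆ S  — applicable
  S \ del = {on(a,g)}
  ∪ add   = {clear(f), holding(d), on(a,g)}

== RESULT ==
["clear(f)", "holding(d)", "on(a,g)"]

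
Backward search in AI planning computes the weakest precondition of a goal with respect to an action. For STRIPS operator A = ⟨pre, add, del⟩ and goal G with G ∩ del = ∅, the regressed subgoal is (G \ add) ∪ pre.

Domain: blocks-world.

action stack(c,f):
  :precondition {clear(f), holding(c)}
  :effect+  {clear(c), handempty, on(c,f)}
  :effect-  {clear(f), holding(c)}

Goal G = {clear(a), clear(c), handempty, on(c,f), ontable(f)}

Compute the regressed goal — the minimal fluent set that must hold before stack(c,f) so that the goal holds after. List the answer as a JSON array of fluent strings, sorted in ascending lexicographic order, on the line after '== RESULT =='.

Compute (G \ add) ∪ pre:
  G ∩ del = {}  (empty — regression defined)
  G \ add = {clear(a), clear(c), handempty, on(c,f), ontable(f)} \ {clear(c), handempty, on(c,f)} = {clear(a), ontable(f)}
  ∪ pre   = {clear(a), ontable(f)} ∪ {clear(f), holding(c)}
          = {clear(a), clear(f), holding(c), ontable(f)}

== RESULT ==
["clear(a)", "clear(f)", "holding(c)", "ontable(f)"]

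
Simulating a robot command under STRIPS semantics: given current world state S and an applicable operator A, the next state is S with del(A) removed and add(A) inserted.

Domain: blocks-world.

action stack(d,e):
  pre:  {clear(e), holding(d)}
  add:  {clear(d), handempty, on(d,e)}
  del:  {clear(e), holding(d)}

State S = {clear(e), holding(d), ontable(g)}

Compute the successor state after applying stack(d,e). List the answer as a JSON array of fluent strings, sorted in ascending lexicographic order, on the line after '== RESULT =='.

Progress:
  pre ⊆ S: {clear(e), holding(d)} ⊆ S  — applicable
  S \ del = {ontable(g)}
  ∪ add   = {clear(d), handempty, on(d,e), ontable(g)}

== RESULT ==
["clear(d)", "handempty", "on(d,e)", "ontable(g)"]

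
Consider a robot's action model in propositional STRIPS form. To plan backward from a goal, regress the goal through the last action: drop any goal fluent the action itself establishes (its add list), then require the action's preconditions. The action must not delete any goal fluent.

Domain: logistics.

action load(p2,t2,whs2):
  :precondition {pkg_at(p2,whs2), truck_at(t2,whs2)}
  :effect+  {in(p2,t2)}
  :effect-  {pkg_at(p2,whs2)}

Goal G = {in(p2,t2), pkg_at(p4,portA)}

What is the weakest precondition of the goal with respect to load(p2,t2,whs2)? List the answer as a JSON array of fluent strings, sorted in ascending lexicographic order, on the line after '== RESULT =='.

Regress:
  G ∩ del = {}  (empty — regression defined)
  G \ add = {in(p2,t2), pkg_at(p4,portA)} \ {in(p2,t2)} = {pkg_at(p4,portA)}
  ∪ pre   = {pkg_at(p4,portA)} ∪ {pkg_at(p2,whs2), truck_at(t2,whs2)}
          = {pkg_at(p2,whs2), pkg_at(p4,portA), truck_at(t2,whs2)}

== RESULT ==
["pkg_at(p2,whs2)", "pkg_at(p4,portA)", "truck_at(t2,whs2)"]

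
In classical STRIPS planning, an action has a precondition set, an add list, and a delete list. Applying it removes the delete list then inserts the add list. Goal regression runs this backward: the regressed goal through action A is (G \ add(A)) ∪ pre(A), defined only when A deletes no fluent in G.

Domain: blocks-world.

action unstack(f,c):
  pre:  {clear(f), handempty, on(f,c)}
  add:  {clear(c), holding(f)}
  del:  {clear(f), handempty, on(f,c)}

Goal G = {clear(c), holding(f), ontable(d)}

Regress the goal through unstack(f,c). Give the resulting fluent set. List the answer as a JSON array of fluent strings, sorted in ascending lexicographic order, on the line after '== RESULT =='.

Regress:
  G ∩ del = {}  (empty — regression defined)
  G \ add = {clear(c), holding(f), ontable(d)} \ {clear(c), holding(f)} = {ontable(d)}
  ∪ pre   = {ontable(d)} ∪ {clear(f), handempty, on(f,c)}
          = {clear(f), handempty, on(f,c), ontable(d)}

== RESULT ==
["clear(f)", "handempty", "on(f,c)", "ontable(d)"]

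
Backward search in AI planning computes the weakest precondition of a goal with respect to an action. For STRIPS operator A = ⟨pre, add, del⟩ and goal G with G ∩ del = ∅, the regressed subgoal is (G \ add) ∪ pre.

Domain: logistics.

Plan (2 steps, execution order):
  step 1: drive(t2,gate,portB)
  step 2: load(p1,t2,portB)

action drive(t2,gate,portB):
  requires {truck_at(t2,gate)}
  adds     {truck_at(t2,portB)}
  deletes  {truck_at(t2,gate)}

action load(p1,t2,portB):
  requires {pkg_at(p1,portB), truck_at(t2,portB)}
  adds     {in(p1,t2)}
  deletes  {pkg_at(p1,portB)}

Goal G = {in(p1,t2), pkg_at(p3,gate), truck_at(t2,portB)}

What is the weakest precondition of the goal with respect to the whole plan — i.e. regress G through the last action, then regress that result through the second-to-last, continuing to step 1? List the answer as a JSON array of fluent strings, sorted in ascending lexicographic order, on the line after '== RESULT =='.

Regress step by step:
  through step 2 (load(p1,t2,portB)): drop {in(p1,t2)}, keep {pkg_at(p3,gate), truck_at(t2,portB)}, require {pkg_at(p1,portB), truck_at(t2,portB)}
    → {pkg_at(p1,portB), pkg_at(p3,gate), truck_at(t2,portB)}
  through step 1 (drive(t2,gate,portB)): drop {truck_at(t2,portB)}, keep {pkg_at(p1,portB), pkg_at(p3,gate)}, require {truck_at(t2,gate)}
    → {pkg_at(p1,portB), pkg_at(p3,gate), truck_at(t2,gate)}

== RESULT ==
["pkg_at(p1,portB)", "pkg_at(p3,gate)", "truck_at(t2,gate)"]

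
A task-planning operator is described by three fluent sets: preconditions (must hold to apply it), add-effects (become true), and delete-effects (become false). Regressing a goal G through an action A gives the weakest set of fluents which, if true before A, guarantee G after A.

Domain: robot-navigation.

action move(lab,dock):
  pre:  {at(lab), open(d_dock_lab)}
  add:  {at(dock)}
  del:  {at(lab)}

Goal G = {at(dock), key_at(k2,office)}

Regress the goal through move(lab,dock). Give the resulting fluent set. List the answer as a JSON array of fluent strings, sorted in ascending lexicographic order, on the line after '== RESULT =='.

Regress:
  G ∩ del = {}  (empty — regression defined)
  G \ add = {at(dock), key_at(k2,office)} \ {at(dock)} = {key_at(k2,office)}
  ∪ pre   = {key_at(k2,office)} ∪ {at(lab), open(d_dock_lab)}
          = {at(lab), key_at(k2,office), open(d_dock_lab)}

== RESULT ==
["at(lab)", "key_at(k2,office)", "open(d_dock_lab)"]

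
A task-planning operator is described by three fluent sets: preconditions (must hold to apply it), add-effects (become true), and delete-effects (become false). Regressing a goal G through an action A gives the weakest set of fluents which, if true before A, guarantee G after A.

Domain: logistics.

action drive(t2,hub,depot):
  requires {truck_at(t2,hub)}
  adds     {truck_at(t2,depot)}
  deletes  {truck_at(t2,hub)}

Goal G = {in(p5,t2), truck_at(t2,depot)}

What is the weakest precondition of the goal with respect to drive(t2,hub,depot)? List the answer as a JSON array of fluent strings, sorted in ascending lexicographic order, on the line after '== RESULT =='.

Compute (G \ add) ∪ pre:
  G ∩ del = {}  (empty — regression defined)
  G \ add = {in(p5,t2), truck_at(t2,depot)} \ {truck_at(t2,depot)} = {in(p5,t2)}
  ∪ pre   = {in(p5,t2)} ∪ {truck_at(t2,hub)}
          = {in(p5,t2), truck_at(t2,hub)}

== RESULT ==
["in(p5,t2)", "truck_at(t2,hub)"]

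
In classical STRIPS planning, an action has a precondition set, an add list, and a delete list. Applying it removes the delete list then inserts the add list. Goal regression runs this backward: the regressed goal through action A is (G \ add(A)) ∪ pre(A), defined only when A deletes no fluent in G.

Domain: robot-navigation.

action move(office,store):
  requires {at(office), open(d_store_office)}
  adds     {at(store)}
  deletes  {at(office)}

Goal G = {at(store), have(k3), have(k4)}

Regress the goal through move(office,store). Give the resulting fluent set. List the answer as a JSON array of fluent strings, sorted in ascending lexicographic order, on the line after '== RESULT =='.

Regress:
  G ∩ del = {}  (empty — regression defined)
  G \ add = {at(store), have(k3), have(k4)} \ {at(store)} = {have(k3), have(k4)}
  ∪ pre   = {have(k3), have(k4)} ∪ {at(office), open(d_store_office)}
          = {at(office), have(k3), have(k4), open(d_store_office)}

== RESULT ==
["at(office)", "have(k3)", "have(k4)", "open(d_store_office)"]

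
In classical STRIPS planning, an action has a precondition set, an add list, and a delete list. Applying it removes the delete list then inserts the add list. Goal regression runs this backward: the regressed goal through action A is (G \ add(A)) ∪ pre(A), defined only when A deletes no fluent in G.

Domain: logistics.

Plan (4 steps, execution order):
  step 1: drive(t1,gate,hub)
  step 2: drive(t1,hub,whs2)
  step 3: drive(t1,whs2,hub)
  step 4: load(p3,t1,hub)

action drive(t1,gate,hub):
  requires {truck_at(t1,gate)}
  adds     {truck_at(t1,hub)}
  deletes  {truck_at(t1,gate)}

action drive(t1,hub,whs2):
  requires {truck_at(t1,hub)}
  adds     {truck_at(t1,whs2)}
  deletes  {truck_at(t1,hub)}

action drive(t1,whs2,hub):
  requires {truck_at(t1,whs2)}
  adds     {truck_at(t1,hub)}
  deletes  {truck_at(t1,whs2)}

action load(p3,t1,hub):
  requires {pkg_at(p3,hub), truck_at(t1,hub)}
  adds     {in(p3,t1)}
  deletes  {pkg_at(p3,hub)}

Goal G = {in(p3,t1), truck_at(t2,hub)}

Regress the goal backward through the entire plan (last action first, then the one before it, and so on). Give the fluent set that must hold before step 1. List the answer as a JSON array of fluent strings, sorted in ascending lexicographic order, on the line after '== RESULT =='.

Work backward from the goal:
  through step 4 (load(p3,t1,hub)): drop {in(p3,t1)}, keep {truck_at(t2,hub)}, require {pkg_at(p3,hub), truck_at(t1,hub)}
    → {pkg_at(p3,hub), truck_at(t1,hub), truck_at(t2,hub)}
  through step 3 (drive(t1,whs2,hub)): drop {truck_at(t1,hub)}, keep {pkg_at(p3,hub), truck_at(t2,hub)}, require {truck_at(t1,whs2)}
    → {pkg_at(p3,hub), truck_at(t1,whs2), truck_at(t2,hub)}
  through step 2 (drive(t1,hub,whs2)): drop {truck_at(t1,whs2)}, keep {pkg_at(p3,hub), truck_at(t2,hub)}, require {truck_at(t1,hub)}
    → {pkg_at(p3,hub), truck_at(t1,hub), truck_at(t2,hub)}
  through step 1 (drive(t1,gate,hub)): drop {truck_at(t1,hub)}, keep {pkg_at(p3,hub), truck_at(t2,hub)}, require {truck_at(t1,gate)}
    → {pkg_at(p3,hub), truck_at(t1,gate), truck_at(t2,hub)}

== RESULT ==
["pkg_at(p3,hub)", "truck_at(t1,gate)", "truck_at(t2,hub)"]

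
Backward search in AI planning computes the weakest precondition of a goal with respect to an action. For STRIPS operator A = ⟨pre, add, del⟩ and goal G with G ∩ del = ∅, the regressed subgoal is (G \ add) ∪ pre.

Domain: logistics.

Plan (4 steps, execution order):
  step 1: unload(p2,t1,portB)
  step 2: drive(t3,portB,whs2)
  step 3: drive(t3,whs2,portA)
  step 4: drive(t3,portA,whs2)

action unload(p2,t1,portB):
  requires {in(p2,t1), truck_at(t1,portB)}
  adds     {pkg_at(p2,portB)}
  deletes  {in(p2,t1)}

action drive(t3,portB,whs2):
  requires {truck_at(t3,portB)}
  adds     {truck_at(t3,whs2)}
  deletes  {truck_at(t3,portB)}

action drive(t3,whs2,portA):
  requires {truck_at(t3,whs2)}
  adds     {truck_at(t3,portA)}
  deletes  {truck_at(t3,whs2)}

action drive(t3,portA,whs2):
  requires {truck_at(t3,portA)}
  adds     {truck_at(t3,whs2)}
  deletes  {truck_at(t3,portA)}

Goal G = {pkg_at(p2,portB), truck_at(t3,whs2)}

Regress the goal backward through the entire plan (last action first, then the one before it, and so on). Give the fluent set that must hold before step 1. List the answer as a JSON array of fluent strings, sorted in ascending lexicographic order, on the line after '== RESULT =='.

Regress step by step:
  through step 4 (drive(t3,portA,whs2)): drop {truck_at(t3,whs2)}, keep {pkg_at(p2,portB)}, require {truck_at(t3,portA)}
    → {pkg_at(p2,portB), truck_at(t3,portA)}
  through step 3 (drive(t3,whs2,portA)): drop {truck_at(t3,portA)}, keep {pkg_at(p2,portB)}, require {truck_at(t3,whs2)}
    → {pkg_at(p2,portB), truck_at(t3,whs2)}
  through step 2 (drive(t3,portB,whs2)): drop {truck_at(t3,whs2)}, keep {pkg_at(p2,portB)}, require {truck_at(t3,portB)}
    → {pkg_at(p2,portB), truck_at(t3,portB)}
  through step 1 (unload(p2,t1,portB)): drop {pkg_at(p2,portB)}, keep {truck_at(t3,portB)}, require {in(p2,t1), truck_at(t1,portB)}
    → {in(p2,t1), truck_at(t1,portB), truck_at(t3,portB)}

== RESULT ==
["in(p2,t1)", "truck_at(t1,portB)", "truck_at(t3,portB)"]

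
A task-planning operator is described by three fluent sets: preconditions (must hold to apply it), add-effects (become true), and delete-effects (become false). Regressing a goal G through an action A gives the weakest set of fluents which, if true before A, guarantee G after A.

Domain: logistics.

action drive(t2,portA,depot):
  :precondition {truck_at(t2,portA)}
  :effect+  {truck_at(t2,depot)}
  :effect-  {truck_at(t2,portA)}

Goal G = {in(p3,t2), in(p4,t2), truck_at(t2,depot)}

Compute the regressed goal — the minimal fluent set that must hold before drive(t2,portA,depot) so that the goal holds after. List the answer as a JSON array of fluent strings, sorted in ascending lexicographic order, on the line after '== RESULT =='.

Compute (G \ add) ∪ pre:
  G ∩ del = {}  (empty — regression defined)
  G \ add = {in(p3,t2), in(p4,t2), truck_at(t2,depot)} \ {truck_at(t2,depot)} = {in(p3,t2), in(p4,t2)}
  ∪ pre   = {in(p3,t2), in(p4,t2)} ∪ {truck_at(t2,portA)}
          = {in(p3,t2), in(p4,t2), truck_at(t2,portA)}

== RESULT ==
["in(p3,t2)", "in(p4,t2)", "truck_at(t2,portA)"]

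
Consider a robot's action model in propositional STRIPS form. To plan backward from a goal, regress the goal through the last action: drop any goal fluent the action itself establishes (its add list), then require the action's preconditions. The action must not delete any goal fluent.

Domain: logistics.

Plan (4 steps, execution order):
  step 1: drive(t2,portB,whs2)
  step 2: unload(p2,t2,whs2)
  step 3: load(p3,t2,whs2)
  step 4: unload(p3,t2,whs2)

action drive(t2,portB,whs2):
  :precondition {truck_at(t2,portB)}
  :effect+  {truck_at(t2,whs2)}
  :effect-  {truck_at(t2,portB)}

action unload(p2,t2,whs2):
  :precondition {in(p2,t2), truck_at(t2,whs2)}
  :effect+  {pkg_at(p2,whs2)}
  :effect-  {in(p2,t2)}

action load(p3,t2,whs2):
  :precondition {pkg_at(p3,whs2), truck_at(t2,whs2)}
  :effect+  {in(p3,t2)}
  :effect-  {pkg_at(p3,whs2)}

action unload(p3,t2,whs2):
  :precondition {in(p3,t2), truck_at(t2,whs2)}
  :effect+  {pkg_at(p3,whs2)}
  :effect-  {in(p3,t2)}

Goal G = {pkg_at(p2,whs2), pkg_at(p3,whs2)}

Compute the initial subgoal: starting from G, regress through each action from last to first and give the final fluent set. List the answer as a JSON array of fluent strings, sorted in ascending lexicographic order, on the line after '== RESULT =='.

Regress step by step:
  through step 4 (unload(p3,t2,whs2)): drop {pkg_at(p3,whs2)}, keep {pkg_at(p2,whs2)}, require {in(p3,t2), truck_at(t2,whs2)}
    → {in(p3,t2), pkg_at(p2,whs2), truck_at(t2,whs2)}
  through step 3 (load(p3,t2,whs2)): drop {in(p3,t2)}, keep {pkg_at(p2,whs2), truck_at(t2,whs2)}, require {pkg_at(p3,whs2), truck_at(t2,whs2)}
    → {pkg_at(p2,whs2), pkg_at(p3,whs2), truck_at(t2,whs2)}
  through step 2 (unload(p2,t2,whs2)): drop {pkg_at(p2,whs2)}, keep {pkg_at(p3,whs2), truck_at(t2,whs2)}, require {in(p2,t2), truck_at(t2,whs2)}
    → {in(p2,t2), pkg_at(p3,whs2), truck_at(t2,whs2)}
  through step 1 (drive(t2,portB,whs2)): drop {truck_at(t2,whs2)}, keep {in(p2,t2), pkg_at(p3,whs2)}, require {truck_at(t2,portB)}
    → {in(p2,t2), pkg_at(p3,whs2), truck_at(t2,portB)}

== RESULT ==
["in(p2,t2)", "pkg_at(p3,whs2)", "truck_at(t2,portB)"]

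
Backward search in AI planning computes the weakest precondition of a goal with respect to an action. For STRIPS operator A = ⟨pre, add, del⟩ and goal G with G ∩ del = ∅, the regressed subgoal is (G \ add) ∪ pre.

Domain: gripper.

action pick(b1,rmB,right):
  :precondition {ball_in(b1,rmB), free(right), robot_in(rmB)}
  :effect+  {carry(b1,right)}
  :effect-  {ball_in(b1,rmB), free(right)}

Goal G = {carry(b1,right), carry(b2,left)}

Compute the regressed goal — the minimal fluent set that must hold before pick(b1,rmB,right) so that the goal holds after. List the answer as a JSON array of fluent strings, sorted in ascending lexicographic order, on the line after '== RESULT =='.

Regress:
  G ∩ del = {}  (empty — regression defined)
  G \ add = {carry(b1,right), carry(b2,left)} \ {carry(b1,right)} = {carry(b2,left)}
  ∪ pre   = {carry(b2,left)} ∪ {ball_in(b1,rmB), free(right), robot_in(rmB)}
          = {ball_in(b1,rmB), carry(b2,left), free(right), robot_in(rmB)}

== RESULT ==
["ball_in(b1,rmB)", "carry(b2,left)", "free(right)", "robot_in(rmB)"]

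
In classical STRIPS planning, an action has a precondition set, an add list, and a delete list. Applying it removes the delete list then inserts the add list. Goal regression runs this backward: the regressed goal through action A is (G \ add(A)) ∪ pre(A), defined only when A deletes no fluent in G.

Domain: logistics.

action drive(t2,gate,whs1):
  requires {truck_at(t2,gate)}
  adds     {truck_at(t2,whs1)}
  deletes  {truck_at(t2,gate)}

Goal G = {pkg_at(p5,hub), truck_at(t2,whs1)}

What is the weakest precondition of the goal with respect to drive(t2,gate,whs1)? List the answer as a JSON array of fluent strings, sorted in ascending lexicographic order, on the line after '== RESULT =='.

Regress:
  G ∩ del = {}  (empty — regression defined)
  G \ add = {pkg_at(p5,hub), truck_at(t2,whs1)} \ {truck_at(t2,whs1)} = {pkg_at(p5,hub)}
  ∪ pre   = {pkg_at(p5,hub)} ∪ {truck_at(t2,gate)}
          = {pkg_at(p5,hub), truck_at(t2,gate)}

== RESULT ==
["pkg_at(p5,hub)", "truck_at(t2,gate)"]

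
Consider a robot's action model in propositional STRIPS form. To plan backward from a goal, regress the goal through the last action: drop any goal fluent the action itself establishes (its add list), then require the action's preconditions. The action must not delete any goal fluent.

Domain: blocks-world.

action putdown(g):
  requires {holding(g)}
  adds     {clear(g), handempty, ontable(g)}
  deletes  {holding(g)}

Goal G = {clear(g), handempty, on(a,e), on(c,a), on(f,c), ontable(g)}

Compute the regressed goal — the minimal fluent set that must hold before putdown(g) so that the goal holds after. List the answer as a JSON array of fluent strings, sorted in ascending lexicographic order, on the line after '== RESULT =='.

Compute (G \ add) ∪ pre:
  G ∩ del = {}  (empty — regression defined)
  G \ add = {clear(g), handempty, on(a,e), on(c,a), on(f,c), ontable(g)} \ {clear(g), handempty, ontable(g)} = {on(a,e), on(c,a), on(f,c)}
  ∪ pre   = {on(a,e), on(c,a), on(f,c)} ∪ {holding(g)}
          = {holding(g), on(a,e), on(c,a), on(f,c)}

== RESULT ==
["holding(g)", "on(a,e)", "on(c,a)", "on(f,c)"]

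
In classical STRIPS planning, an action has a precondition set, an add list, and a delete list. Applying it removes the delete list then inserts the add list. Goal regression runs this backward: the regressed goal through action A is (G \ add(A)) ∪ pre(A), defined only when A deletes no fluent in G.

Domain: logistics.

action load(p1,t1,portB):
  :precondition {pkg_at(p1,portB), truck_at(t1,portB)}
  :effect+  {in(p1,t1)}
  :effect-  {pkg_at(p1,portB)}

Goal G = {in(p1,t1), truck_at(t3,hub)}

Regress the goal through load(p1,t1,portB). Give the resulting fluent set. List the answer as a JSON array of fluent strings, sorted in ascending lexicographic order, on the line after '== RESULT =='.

Regress:
  G ∩ del = {}  (empty — regression defined)
  G \ add = {in(p1,t1), truck_at(t3,hub)} \ {in(p1,t1)} = {truck_at(t3,hub)}
  ∪ pre   = {truck_at(t3,hub)} ∪ {pkg_at(p1,portB), truck_at(t1,portB)}
          = {pkg_at(p1,portB), truck_at(t1,portB), truck_at(t3,hub)}

== RESULT ==
["pkg_at(p1,portB)", "truck_at(t1,portB)", "truck_at(t3,hub)"]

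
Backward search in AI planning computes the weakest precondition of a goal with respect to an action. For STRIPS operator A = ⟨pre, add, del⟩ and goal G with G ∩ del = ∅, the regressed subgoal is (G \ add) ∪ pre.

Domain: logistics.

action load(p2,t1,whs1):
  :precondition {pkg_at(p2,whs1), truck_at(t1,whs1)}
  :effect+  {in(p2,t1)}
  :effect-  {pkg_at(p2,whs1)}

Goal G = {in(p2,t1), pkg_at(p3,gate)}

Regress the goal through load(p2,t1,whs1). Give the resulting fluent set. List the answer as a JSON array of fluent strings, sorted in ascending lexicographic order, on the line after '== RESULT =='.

Regress:
  G ∩ del = {}  (empty — regression defined)
  G \ add = {in(p2,t1), pkg_at(p3,gate)} \ {in(p2,t1)} = {pkg_at(p3,gate)}
  ∪ pre   = {pkg_at(p3,gate)} ∪ {pkg_at(p2,whs1), truck_at(t1,whs1)}
          = {pkg_at(p2,whs1), pkg_at(p3,gate), truck_at(t1,whs1)}

== RESULT ==
["pkg_at(p2,whs1)", "pkg_at(p3,gate)", "truck_at(t1,whs1)"]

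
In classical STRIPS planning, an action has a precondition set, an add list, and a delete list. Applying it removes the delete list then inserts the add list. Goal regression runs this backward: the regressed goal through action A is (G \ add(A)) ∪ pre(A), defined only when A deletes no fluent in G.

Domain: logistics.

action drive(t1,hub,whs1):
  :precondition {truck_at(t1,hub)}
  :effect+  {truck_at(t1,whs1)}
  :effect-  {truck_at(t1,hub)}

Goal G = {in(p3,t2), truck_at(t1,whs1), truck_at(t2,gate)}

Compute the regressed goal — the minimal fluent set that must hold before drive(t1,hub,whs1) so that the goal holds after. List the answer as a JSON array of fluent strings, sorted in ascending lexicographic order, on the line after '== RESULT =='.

Regress:
  G ∩ del = {}  (empty — regression defined)
  G \ add = {in(p3,t2), truck_at(t1,whs1), truck_at(t2,gate)} \ {truck_at(t1,whs1)} = {in(p3,t2), truck_at(t2,gate)}
  ∪ pre   = {in(p3,t2), truck_at(t2,gate)} ∪ {truck_at(t1,hub)}
          = {in(p3,t2), truck_at(t1,hub), truck_at(t2,gate)}

== RESULT ==
["in(p3,t2)", "truck_at(t1,hub)", "truck_at(t2,gate)"]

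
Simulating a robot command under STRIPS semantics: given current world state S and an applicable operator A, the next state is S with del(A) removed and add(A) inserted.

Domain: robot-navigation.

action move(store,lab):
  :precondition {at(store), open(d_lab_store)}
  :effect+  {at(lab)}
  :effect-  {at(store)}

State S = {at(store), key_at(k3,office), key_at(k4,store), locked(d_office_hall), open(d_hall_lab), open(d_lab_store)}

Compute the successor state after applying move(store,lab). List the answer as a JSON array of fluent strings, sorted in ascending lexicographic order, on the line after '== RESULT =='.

Progress:
  pre ⊆ S: {at(store), open(d_lab_store)} ⊆ S  — applicable
  S \ del = {key_at(k3,office), key_at(k4,store), locked(d_office_hall), open(d_hall_lab), open(d_lab_store)}
  ∪ add   = {at(lab), key_at(k3,office), key_at(k4,store), locked(d_office_hall), open(d_hall_lab), open(d_lab_store)}

== RESULT ==
["at(lab)", "key_at(k3,office)", "key_at(k4,store)", "locked(d_office_hall)", "open(d_hall_lab)", "open(d_lab_store)"]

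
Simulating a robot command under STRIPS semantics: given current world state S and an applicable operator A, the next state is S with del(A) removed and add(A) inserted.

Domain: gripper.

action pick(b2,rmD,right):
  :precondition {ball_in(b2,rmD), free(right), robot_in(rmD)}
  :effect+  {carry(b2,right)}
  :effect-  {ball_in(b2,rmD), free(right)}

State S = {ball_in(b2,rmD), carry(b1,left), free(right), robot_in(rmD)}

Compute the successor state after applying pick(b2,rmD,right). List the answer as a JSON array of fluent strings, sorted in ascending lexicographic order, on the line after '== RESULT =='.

Compute (S \ del) ∪ add:
  pre ⊆ S: {ball_in(b2,rmD), free(right), robot_in(rmD)} ⊆ S  — applicable
  S \ del = {carry(b1,left), robot_in(rmD)}
  ∪ add   = {carry(b1,left), carry(b2,right), robot_in(rmD)}

== RESULT ==
["carry(b1,left)", "carry(b2,right)", "robot_in(rmD)"]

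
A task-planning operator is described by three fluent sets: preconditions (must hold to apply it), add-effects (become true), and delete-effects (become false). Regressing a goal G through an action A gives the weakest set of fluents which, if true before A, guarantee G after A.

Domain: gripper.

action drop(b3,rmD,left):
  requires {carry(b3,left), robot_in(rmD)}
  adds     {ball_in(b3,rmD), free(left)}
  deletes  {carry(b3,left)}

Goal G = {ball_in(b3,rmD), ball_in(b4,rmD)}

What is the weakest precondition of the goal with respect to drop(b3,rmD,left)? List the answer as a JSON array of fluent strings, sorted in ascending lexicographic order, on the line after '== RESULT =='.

Regress:
  G ∩ del = {}  (empty — regression defined)
  G \ add = {ball_in(b3,rmD), ball_in(b4,rmD)} \ {ball_in(b3,rmD), free(left)} = {ball_in(b4,rmD)}
  ∪ pre   = {ball_in(b4,rmD)} ∪ {carry(b3,left), robot_in(rmD)}
          = {ball_in(b4,rmD), carry(b3,left), robot_in(rmD)}

== RESULT ==
["ball_in(b4,rmD)", "carry(b3,left)", "robot_in(rmD)"]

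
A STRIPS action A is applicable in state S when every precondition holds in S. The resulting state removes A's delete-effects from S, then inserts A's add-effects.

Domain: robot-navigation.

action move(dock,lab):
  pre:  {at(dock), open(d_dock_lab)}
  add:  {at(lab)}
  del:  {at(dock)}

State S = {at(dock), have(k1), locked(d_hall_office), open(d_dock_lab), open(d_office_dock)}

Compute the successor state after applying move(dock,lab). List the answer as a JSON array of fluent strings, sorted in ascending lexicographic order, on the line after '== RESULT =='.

Compute (S \ del) ∪ add:
  pre ⊆ S: {at(dock), open(d_dock_lab)} ⊆ S  — applicable
  S \ del = {have(k1), locked(d_hall_office), open(d_dock_lab), open(d_office_dock)}
  ∪ add   = {at(lab), have(k1), locked(d_hall_office), open(d_dock_lab), open(d_office_dock)}

== RESULT ==
["at(lab)", "have(k1)", "locked(d_hall_office)", "open(d_dock_lab)", "open(d_office_dock)"]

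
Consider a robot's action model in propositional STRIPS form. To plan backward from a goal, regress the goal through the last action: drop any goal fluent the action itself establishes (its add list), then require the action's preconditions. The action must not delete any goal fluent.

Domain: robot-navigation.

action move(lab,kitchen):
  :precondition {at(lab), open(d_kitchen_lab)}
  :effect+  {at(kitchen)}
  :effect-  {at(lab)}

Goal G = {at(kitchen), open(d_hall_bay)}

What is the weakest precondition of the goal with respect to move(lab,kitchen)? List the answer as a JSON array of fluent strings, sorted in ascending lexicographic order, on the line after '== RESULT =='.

Compute (G \ add) ∪ pre:
  G ∩ del = {}  (empty — regression defined)
  G \ add = {at(kitchen), open(d_hall_bay)} \ {at(kitchen)} = {open(d_hall_bay)}
  ∪ pre   = {open(d_hall_bay)} ∪ {at(lab), open(d_kitchen_lab)}
          = {at(lab), open(d_hall_bay), open(d_kitchen_lab)}

== RESULT ==
["at(lab)", "open(d_hall_bay)", "open(d_kitchen_lab)"]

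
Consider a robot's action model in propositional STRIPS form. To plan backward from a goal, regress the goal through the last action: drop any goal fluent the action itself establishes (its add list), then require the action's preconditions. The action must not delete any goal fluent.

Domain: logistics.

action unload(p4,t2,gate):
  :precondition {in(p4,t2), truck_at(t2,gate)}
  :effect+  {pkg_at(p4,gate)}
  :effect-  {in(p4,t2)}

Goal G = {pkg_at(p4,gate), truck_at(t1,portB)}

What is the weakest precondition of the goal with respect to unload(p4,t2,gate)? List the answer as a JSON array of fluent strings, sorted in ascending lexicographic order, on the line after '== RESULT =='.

Regress:
  G ∩ del = {}  (empty — regression defined)
  G \ add = {pkg_at(p4,gate), truck_at(t1,portB)} \ {pkg_at(p4,gate)} = {truck_at(t1,portB)}
  ∪ pre   = {truck_at(t1,portB)} ∪ {in(p4,t2), truck_at(t2,gate)}
          = {in(p4,t2), truck_at(t1,portB), truck_at(t2,gate)}

== RESULT ==
["in(p4,t2)", "truck_at(t1,portB)", "truck_at(t2,gate)"]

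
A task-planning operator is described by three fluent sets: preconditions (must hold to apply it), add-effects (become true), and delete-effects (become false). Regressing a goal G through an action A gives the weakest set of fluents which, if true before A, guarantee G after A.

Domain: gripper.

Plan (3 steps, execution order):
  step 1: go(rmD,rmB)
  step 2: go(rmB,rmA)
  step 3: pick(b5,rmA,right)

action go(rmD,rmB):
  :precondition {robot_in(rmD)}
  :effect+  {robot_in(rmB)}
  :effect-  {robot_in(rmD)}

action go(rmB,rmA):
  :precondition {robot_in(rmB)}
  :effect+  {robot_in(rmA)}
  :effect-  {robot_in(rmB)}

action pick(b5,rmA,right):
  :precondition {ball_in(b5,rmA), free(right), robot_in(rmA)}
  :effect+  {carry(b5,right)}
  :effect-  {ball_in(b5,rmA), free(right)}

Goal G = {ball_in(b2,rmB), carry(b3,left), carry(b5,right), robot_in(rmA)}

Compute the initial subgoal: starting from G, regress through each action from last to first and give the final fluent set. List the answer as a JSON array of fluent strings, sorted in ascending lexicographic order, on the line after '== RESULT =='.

Regress step by step:
  through step 3 (pick(b5,rmA,right)): drop {carry(b5,right)}, keep {ball_in(b2,rmB), carry(b3,left), robot_in(rmA)}, require {ball_in(b5,rmA), free(right), robot_in(rmA)}
    → {ball_in(b2,rmB), ball_in(b5,rmA), carry(b3,left), free(right), robot_in(rmA)}
  through step 2 (go(rmB,rmA)): drop {robot_in(rmA)}, keep {ball_in(b2,rmB), ball_in(b5,rmA), carry(b3,left), free(right)}, require {robot_in(rmB)}
    → {ball_in(b2,rmB), ball_in(b5,rmA), carry(b3,left), free(right), robot_in(rmB)}
  through step 1 (go(rmD,rmB)): drop {robot_in(rmB)}, keep {ball_in(b2,rmB), ball_in(b5,rmA), carry(b3,left), free(right)}, require {robot_in(rmD)}
    → {ball_in(b2,rmB), ball_in(b5,rmA), carry(b3,left), free(right), robot_in(rmD)}

== RESULT ==
["ball_in(b2,rmB)", "ball_in(b5,rmA)", "carry(b3,left)", "free(right)", "robot_in(rmD)"]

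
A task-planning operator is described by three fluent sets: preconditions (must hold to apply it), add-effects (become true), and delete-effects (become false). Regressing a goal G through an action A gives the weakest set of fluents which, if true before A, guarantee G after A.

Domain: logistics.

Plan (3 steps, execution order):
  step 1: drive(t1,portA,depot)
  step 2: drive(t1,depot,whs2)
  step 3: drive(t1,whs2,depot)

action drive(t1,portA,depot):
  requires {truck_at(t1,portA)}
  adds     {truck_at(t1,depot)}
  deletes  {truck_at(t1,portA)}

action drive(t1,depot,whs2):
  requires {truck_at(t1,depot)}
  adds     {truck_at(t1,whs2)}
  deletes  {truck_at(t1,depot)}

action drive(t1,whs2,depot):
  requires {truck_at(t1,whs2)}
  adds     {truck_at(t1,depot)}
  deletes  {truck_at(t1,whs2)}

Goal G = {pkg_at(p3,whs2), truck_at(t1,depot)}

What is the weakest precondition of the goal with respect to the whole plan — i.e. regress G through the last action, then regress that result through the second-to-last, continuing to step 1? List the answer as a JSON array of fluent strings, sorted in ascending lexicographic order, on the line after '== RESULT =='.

Regress step by step:
  through step 3 (drive(t1,whs2,depot)): drop {truck_at(t1,depot)}, keep {pkg_at(p3,whs2)}, require {truck_at(t1,whs2)}
    → {pkg_at(p3,whs2), truck_at(t1,whs2)}
  through step 2 (drive(t1,depot,whs2)): drop {truck_at(t1,whs2)}, keep {pkg_at(p3,whs2)}, require {truck_at(t1,depot)}
    → {pkg_at(p3,whs2), truck_at(t1,depot)}
  through step 1 (drive(t1,portA,depot)): drop {truck_at(t1,depot)}, keep {pkg_at(p3,whs2)}, require {truck_at(t1,portA)}
    → {pkg_at(p3,whs2), truck_at(t1,portA)}

== RESULT ==
["pkg_at(p3,whs2)", "truck_at(t1,portA)"]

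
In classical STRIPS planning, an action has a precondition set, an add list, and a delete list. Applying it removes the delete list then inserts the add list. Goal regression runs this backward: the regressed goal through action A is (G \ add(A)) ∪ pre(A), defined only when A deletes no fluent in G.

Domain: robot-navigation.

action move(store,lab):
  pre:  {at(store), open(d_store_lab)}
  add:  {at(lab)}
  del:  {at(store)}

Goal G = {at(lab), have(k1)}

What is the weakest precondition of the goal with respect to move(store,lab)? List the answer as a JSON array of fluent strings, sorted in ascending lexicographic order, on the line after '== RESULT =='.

Compute (G \ add) ∪ pre:
  G ∩ del = {}  (empty — regression defined)
  G \ add = {at(lab), have(k1)} \ {at(lab)} = {have(k1)}
  ∪ pre   = {have(k1)} ∪ {at(store), open(d_store_lab)}
          = {at(store), have(k1), open(d_store_lab)}

== RESULT ==
["at(store)", "have(k1)", "open(d_store_lab)"]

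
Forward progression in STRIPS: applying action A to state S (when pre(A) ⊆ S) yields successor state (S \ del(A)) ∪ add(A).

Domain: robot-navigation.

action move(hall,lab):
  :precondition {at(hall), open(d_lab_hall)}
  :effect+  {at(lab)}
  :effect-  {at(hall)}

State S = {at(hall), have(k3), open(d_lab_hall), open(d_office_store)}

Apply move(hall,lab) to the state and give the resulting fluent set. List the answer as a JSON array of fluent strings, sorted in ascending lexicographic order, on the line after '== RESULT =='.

Compute (S \ del) ∪ add:
  pre ⊆ S: {at(hall), open(d_lab_hall)} ⊆ S  — applicable
  S \ del = {have(k3), open(d_lab_hall), open(d_office_store)}
  ∪ add   = {at(lab), have(k3), open(d_lab_hall), open(d_office_store)}

== RESULT ==
["at(lab)", "have(k3)", "open(d_lab_hall)", "open(d_office_store)"]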